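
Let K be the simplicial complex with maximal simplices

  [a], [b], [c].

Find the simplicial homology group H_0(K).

Take the total order a < b < c on the vertex set. Then K (dimension 0) consists of the simplices:

  0-simplices (3): a, b, c

giving chain groups C_0 ≅ Z^3.

From H_k ≅ ker(∂_k) / im(∂_{k+1}) we obtain:

  H_0: rank C_0 − rank ∂_1 = 3 − 0 = 3, and there is no ∂_1, so H_0 ≅ Z^3.

H_0 = Z^3.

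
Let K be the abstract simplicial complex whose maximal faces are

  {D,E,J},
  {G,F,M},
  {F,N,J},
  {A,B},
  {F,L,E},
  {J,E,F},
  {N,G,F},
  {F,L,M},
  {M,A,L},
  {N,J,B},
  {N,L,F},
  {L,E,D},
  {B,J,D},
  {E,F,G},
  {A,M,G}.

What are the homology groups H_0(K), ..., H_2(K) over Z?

H_0 ≅ Z,  H_1 ≅ Z,  H_2 = 0.

Order the vertices as A < B < D < E < F < G < J < L < M < N. Listing each simplex with vertices in this order, K has dimension 2 with simplices:

  0-simplices (10): A, B, D, E, F, G, J, L, M, N
  1-simplices (24): AB, AG, AL, AM, BD, BJ, BN, DE, DJ, DL, EF, EG, EJ, EL, FG, FJ, FL, FM, FN, GM, GN, JN, LM, LN
  2-simplices (14): AGM, ALM, BDJ, BJN, DEJ, DEL, EFG, EFJ, EFL, FGM, FGN, FJN, FLM, FLN

giving chain groups C_0 ≅ Z^10, C_1 ≅ Z^24, C_2 ≅ Z^14.

Boundary ∂_1: C_1 → C_0 sends each edge [p,q] (with p < q) to q − p. For instance
  ∂AG = G − A.
This gives a 10×24 integer matrix of rank 9; reducing to Smith normal form yields diagonal entries (1,1,1,1,1,1,1,1,1).

The boundary map ∂_2: C_2 → C_1 acts by ∂[p,q,r] = [q,r] − [p,r] + [p,q]. For instance
  ∂ALM = LM − AM + AL,
  ∂FGN = GN − FN + FG.
This gives a 24×14 integer matrix of rank 14; reducing to Smith normal form yields diagonal entries (1,1,1,1,1,1,1,1,1,1,1,1,1,1).

From H_k ≅ ker(∂_k) / im(∂_{k+1}) we obtain:

  H_0: rank C_0 − rank ∂_1 = 10 − 9 = 1, and the invariant factors of ∂_1 are all 1, so H_0 ≅ Z.
  H_1: rank ker ∂_1 − rank ∂_2 = (24 − 9) − 14 = 1, and the invariant factors of ∂_2 are all 1, so H_1 ≅ Z.
  H_2: rank ker ∂_2 − rank ∂_3 = (14 − 14) − 0 = 0, and there is no ∂_3, so H_2 ≅ 0.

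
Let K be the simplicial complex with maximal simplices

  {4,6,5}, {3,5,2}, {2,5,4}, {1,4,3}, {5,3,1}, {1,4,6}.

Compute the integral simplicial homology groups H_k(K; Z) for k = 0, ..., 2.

H_0 ≅ Z,  H_1 ≅ Z,  H_2 = 0.

We work with the vertex ordering 1 < 2 < 3 < 4 < 5 < 6. The simplices of K, each written with vertices in increasing order, are:

  0-simplices (6): [1], [2], [3], [4], [5], [6]
  1-simplices (12): [1,3], [1,4], [1,5], [1,6], [2,3], [2,4], [2,5], [3,4], [3,5], [4,5], [4,6], [5,6]
  2-simplices (6): [1,3,4], [1,3,5], [1,4,6], [2,3,5], [2,4,5], [4,5,6]

giving chain groups C_0 ≅ Z^6, C_1 ≅ Z^12, C_2 ≅ Z^6.

The boundary map ∂_1: C_1 → C_0 maps an edge to its endpoints' difference, ∂[p,q] = q − p. For instance
  ∂[1,5] = [5] − [1].
The 6×12 boundary matrix has rank 5 and Smith normal form diag(1,1,1,1,1).

Boundary ∂_2: C_2 → C_1 sends each 2-simplex [p,q,r] to [q,r] − [p,r] + [p,q]. For instance
  ∂[2,3,5] = [3,5] − [2,5] + [2,3],
  ∂[1,4,6] = [4,6] − [1,6] + [1,4].
The resulting 12×6 matrix has rank 6, and its Smith normal form has invariant factors (1,1,1,1,1,1).

Computing H_k = (kernel of ∂_k) / (image of ∂_{k+1}):

  H_0: rank C_0 − rank ∂_1 = 6 − 5 = 1, and the invariant factors of ∂_1 are all 1, so H_0 = Z.
  H_1: rank ker ∂_1 − rank ∂_2 = (12 − 5) − 6 = 1, and the invariant factors of ∂_2 are all 1, so H_1 = Z.
  H_2: rank ker ∂_2 − rank ∂_3 = (6 − 6) − 0 = 0, and there is no ∂_3, so H_2 = 0.

As a check, the Euler characteristic is 6 − 12 + 6 = 0, which agrees with 1 − 1 + 0 = 0.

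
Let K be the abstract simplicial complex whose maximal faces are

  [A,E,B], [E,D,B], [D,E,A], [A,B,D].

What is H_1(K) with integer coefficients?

Order the vertices as A < B < D < E. Listing each simplex with vertices in this order, K has dimension 2 with simplices:

  0-simplices (4): A, B, D, E
  1-simplices (6): AB, AD, AE, BD, BE, DE
  2-simplices (4): ABD, ABE, ADE, BDE

giving chain groups C_0 ≅ Z^4, C_1 ≅ Z^6, C_2 ≅ Z^4.

The boundary map ∂_1: C_1 → C_0 maps an edge to its endpoints' difference, ∂[p,q] = q − p. For instance
  ∂AB = B − A.
As a 4×6 matrix over Z this has rank 3, with invariant factors (1,1,1).

∂_2: C_2 → C_1 sends each 2-simplex [p,q,r] to [q,r] − [p,r] + [p,q]. For instance
  ∂ABE = BE − AE + AB,
  ∂ADE = DE − AE + AD.
This gives a 6×4 integer matrix of rank 3; reducing to Smith normal form yields diagonal entries (1,1,1).

Reading off H_k = ker ∂_k / im ∂_{k+1}:

  H_1: rank ker ∂_1 − rank ∂_2 = (6 − 3) − 3 = 0, and the invariant factors of ∂_2 are all 1, so H_1 = 0.

(K is a triangulation of the 2-sphere S^2.)

H_1 = 0.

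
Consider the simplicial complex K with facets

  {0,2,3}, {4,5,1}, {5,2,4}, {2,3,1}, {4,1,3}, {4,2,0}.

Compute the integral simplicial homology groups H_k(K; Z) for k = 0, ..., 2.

K has 6 vertices, 12 edges, 6 triangles.
rank ∂_0 = 0, rank ∂_1 = 5 ⇒ b_0 = 6 − 0 − 5 = 1; all invariant factors of ∂_1 are 1 so no torsion. So H_0 = Z.
rank ∂_1 = 5, rank ∂_2 = 6 ⇒ b_1 = 12 − 5 − 6 = 1; all invariant factors of ∂_2 are 1 so no torsion. So H_1 = Z.
rank ∂_2 = 6, rank ∂_3 = 0 ⇒ b_2 = 6 − 6 − 0 = 0. So H_2 = 0.

H_0 ≅ Z,  H_1 ≅ Z,  H_2 = 0.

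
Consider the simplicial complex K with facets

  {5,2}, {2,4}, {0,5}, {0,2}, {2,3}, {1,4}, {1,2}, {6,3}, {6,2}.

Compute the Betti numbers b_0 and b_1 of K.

b_0 = 1, b_1 = 3.

K has 7 vertices, 9 edges.
rank ∂_0 = 0, rank ∂_1 = 6 ⇒ b_0 = 7 − 0 − 6 = 1; all invariant factors of ∂_1 are 1 so no torsion. So H_0 ≅ Z.
rank ∂_1 = 6, rank ∂_2 = 0 ⇒ b_1 = 9 − 6 − 0 = 3. So H_1 ≅ Z^3.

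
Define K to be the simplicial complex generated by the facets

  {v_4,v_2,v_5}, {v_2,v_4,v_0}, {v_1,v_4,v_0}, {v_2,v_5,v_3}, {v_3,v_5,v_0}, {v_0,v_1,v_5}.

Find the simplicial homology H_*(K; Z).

We work with the vertex ordering v_0 < v_1 < v_2 < v_3 < v_4 < v_5. The simplices of K, each written with vertices in increasing order, are:

  0-simplices (6): [v_0], [v_1], [v_2], [v_3], [v_4], [v_5]
  1-simplices (12): [v_0,v_1], [v_0,v_2], [v_0,v_3], [v_0,v_4], [v_0,v_5], [v_1,v_4], [v_1,v_5], [v_2,v_3], [v_2,v_4], [v_2,v_5], [v_3,v_5], [v_4,v_5]
  2-simplices (6): [v_0,v_1,v_4], [v_0,v_1,v_5], [v_0,v_2,v_4], [v_0,v_3,v_5], [v_2,v_3,v_5], [v_2,v_4,v_5]

Hence C_0 ≅ Z^6, C_1 ≅ Z^12, C_2 ≅ Z^6.

Boundary ∂_1: C_1 → C_0 is given by ∂[p,q] = [q] − [p].
The 6×12 boundary matrix has rank 5 and Smith normal form diag(1,1,1,1,1).

∂_2: C_2 → C_1 maps a triangle to the signed sum of its edges. For instance
  ∂[v_0,v_1,v_4] = [v_1,v_4] − [v_0,v_4] + [v_0,v_1],
  ∂[v_0,v_1,v_5] = [v_1,v_5] − [v_0,v_5] + [v_0,v_1].
The resulting 12×6 matrix has rank 6, and its Smith normal form has invariant factors (1,1,1,1,1,1).

From H_k ≅ ker(∂_k) / im(∂_{k+1}) we obtain:

  H_0: rank C_0 − rank ∂_1 = 6 − 5 = 1, and the invariant factors of ∂_1 are all 1, so H_0 ≅ Z.
  H_1: rank ker ∂_1 − rank ∂_2 = (12 − 5) − 6 = 1, and the invariant factors of ∂_2 are all 1, so H_1 ≅ Z.
  H_2: rank ker ∂_2 − rank ∂_3 = (6 − 6) − 0 = 0, and there is no ∂_3, so H_2 ≅ 0.

As a check, the Euler characteristic is 6 − 12 + 6 = 0, which agrees with 1 − 1 + 0 = 0.
(K is a triangulation of the cylinder S^1 x I.)

H_0 ≅ Z,  H_1 ≅ Z,  H_2 = 0.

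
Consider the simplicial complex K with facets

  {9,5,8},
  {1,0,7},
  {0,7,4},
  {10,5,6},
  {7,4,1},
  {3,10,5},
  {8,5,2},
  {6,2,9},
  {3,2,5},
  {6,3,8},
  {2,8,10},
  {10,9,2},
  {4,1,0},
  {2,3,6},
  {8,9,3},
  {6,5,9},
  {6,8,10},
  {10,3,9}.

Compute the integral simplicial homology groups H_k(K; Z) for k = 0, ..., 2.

H_0 = Z^2,  H_1 = Z^2,  H_2 = Z^2.

Fix the vertex order 0 < 1 < 2 < 3 < 4 < 5 < 6 < 7 < 8 < 9 < 10 and write every simplex with vertices in increasing order. Then dim K = 2 and the simplices of K are:

  0-simplices (11): [0], [1], [2], [3], [4], [5], [6], [7], [8], [9], [10]
  1-simplices (27): (27 of them)
  2-simplices (18): (18 of them)

giving chain groups C_0 ≅ Z^11, C_1 ≅ Z^27, C_2 ≅ Z^18.

The boundary map ∂_1: C_1 → C_0 maps an edge to its endpoints' difference, ∂[p,q] = q − p.
The 11×27 boundary matrix has rank 9 and Smith normal form diag(1,1,1,1,1,1,1,1,1).

Boundary ∂_2: C_2 → C_1 maps a triangle to the signed sum of its edges. For instance
  ∂[2,5,8] = [5,8] − [2,8] + [2,5],
  ∂[3,5,10] = [5,10] − [3,10] + [3,5].
The resulting 27×18 matrix has rank 16, and its Smith normal form has invariant factors (1,1,1,1,1,1,1,1,1,1,1,1,1,1,1,1).

Reading off H_k = ker ∂_k / im ∂_{k+1}:

  H_0: rank C_0 − rank ∂_1 = 11 − 9 = 2, and the invariant factors of ∂_1 are all 1, so H_0 = Z^2.
  H_1: rank ker ∂_1 − rank ∂_2 = (27 − 9) − 16 = 2, and the invariant factors of ∂_2 are all 1, so H_1 = Z^2.
  H_2: rank ker ∂_2 − rank ∂_3 = (18 − 16) − 0 = 2, and there is no ∂_3, so H_2 = Z^2.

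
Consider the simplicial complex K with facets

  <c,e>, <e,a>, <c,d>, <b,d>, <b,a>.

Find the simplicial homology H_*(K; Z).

H_0 ≅ Z,  H_1 ≅ Z.

Fix the vertex order a < b < c < d < e and write every simplex with vertices in increasing order. Then dim K = 1 and the simplices of K are:

  0-simplices (5): a, b, c, d, e
  1-simplices (5): ab, ae, bd, cd, ce

Hence C_0 ≅ Z^5, C_1 ≅ Z^5.

Boundary ∂_1: C_1 → C_0 is given by ∂[p,q] = [q] − [p].
As a 5×5 matrix over Z this has rank 4, with invariant factors (1,1,1,1).

Now H_k = ker ∂_k / im ∂_{k+1}, so:

  H_0: rank C_0 − rank ∂_1 = 5 − 4 = 1, and the invariant factors of ∂_1 are all 1, so H_0 = Z.
  H_1: rank ker ∂_1 − rank ∂_2 = (5 − 4) − 0 = 1, and there is no ∂_2, so H_1 = Z.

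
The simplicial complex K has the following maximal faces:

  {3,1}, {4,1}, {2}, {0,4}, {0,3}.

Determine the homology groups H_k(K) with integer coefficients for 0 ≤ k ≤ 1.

H_0 = Z^2,  H_1 = Z.

We work with the vertex ordering 0 < 1 < 2 < 3 < 4. The simplices of K, each written with vertices in increasing order, are:

  0-simplices (5): [0], [1], [2], [3], [4]
  1-simplices (4): [0,3], [0,4], [1,3], [1,4]

so the chain groups are C_0 ≅ Z^5, C_1 ≅ Z^4.

∂_1: C_1 → C_0 is given by ∂[p,q] = [q] − [p].
As a 5×4 matrix over Z this has rank 3, with invariant factors (1,1,1).

Reading off H_k = ker ∂_k / im ∂_{k+1}:

  H_0: rank C_0 − rank ∂_1 = 5 − 3 = 2, and the invariant factors of ∂_1 are all 1, so H_0 = Z^2.
  H_1: rank ker ∂_1 − rank ∂_2 = (4 − 3) − 0 = 1, and there is no ∂_2, so H_1 = Z.

As a check, the Euler characteristic is 5 − 4 = 1, which agrees with 2 − 1 = 1.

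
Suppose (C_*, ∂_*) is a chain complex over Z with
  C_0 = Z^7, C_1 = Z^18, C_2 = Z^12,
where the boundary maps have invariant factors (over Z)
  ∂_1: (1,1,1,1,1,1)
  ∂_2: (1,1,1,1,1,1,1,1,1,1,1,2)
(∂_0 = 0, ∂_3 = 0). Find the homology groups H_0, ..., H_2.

H_0: b_0 = 7 − 0 − 6 = 1; torsion from ∂_1 factors > 1: none. So H_0 = Z.
H_1: b_1 = 18 − 6 − 12 = 0; torsion from ∂_2 factors > 1: [2]. So H_1 = Z/2Z.
H_2: b_2 = 12 − 12 − 0 = 0; torsion from ∂_3 factors > 1: none. So H_2 = 0.

H_0 = Z,  H_1 = Z/2Z,  H_2 = 0.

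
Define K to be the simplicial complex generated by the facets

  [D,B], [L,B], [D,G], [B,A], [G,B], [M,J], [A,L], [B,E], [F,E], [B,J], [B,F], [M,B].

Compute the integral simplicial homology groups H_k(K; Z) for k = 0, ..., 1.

Order the vertices as A < B < D < E < F < G < J < L < M. Listing each simplex with vertices in this order, K has dimension 1 with simplices:

  0-simplices (9): A, B, D, E, F, G, J, L, M
  1-simplices (12): AB, AL, BD, BE, BF, BG, BJ, BL, BM, DG, EF, JM

Hence C_0 ≅ Z^9, C_1 ≅ Z^12.

Boundary ∂_1: C_1 → C_0 maps an edge to its endpoints' difference, ∂[p,q] = q − p.
As a 9×12 matrix over Z this has rank 8, with invariant factors (1,1,1,1,1,1,1,1).

Computing H_k = (kernel of ∂_k) / (image of ∂_{k+1}):

  H_0: rank C_0 − rank ∂_1 = 9 − 8 = 1, and the invariant factors of ∂_1 are all 1, so H_0 = Z.
  H_1: rank ker ∂_1 − rank ∂_2 = (12 − 8) − 0 = 4, and there is no ∂_2, so H_1 = Z^4.

As a check, the Euler characteristic is 9 − 12 = -3, which agrees with 1 − 4 = -3.
(K is a triangulation of a wedge of 4 circles.)

H_0 = Z,  H_1 = Z^4.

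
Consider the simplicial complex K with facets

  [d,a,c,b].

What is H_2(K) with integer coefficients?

Order the vertices as a < b < c < d. Listing each simplex with vertices in this order, K has dimension 3 with simplices:

  0-simplices (4): a, b, c, d
  1-simplices (6): ab, ac, ad, bc, bd, cd
  2-simplices (4): abc, abd, acd, bcd
  3-simplices (1): abcd

Hence C_0 ≅ Z^4, C_1 ≅ Z^6, C_2 ≅ Z^4, C_3 ≅ Z^1.

Boundary ∂_1: C_1 → C_0 maps an edge to its endpoints' difference, ∂[p,q] = q − p. For instance
  ∂ac = c − a.
The resulting 4×6 matrix has rank 3, and its Smith normal form has invariant factors (1,1,1).

∂_2: C_2 → C_1 maps a triangle to the signed sum of its edges. For instance
  ∂abc = bc − ac + ab,
  ∂abd = bd − ad + ab.
This gives a 6×4 integer matrix of rank 3; reducing to Smith normal form yields diagonal entries (1,1,1).

The boundary map ∂_3: C_3 → C_2 sends each 3-simplex σ to the alternating sum Σ_i (−1)^i (σ with its i-th vertex removed). For instance
  ∂abcd = bcd − acd + abd − abc.
The resulting 4×1 matrix has rank 1, and its Smith normal form has invariant factors (1).

Reading off H_k = ker ∂_k / im ∂_{k+1}:

  H_2: rank ker ∂_2 − rank ∂_3 = (4 − 3) − 1 = 0, and the invariant factors of ∂_3 are all 1, so H_2 = 0.

(K is a triangulation of the 3-simplex.)

H_2 = 0.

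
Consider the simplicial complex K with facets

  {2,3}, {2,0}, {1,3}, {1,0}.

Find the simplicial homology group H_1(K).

Fix the vertex order 0 < 1 < 2 < 3 and write every simplex with vertices in increasing order. Then dim K = 1 and the simplices of K are:

  0-simplices (4): [0], [1], [2], [3]
  1-simplices (4): [0,1], [0,2], [1,3], [2,3]

giving chain groups C_0 ≅ Z^4, C_1 ≅ Z^4.

The boundary map ∂_1: C_1 → C_0 is given by ∂[p,q] = [q] − [p].
This gives a 4×4 integer matrix of rank 3; reducing to Smith normal form yields diagonal entries (1,1,1).

From H_k ≅ ker(∂_k) / im(∂_{k+1}) we obtain:

  H_1: rank ker ∂_1 − rank ∂_2 = (4 − 3) − 0 = 1, and there is no ∂_2, so H_1 = Z.

(K is a triangulation of the circle S^1.)

H_1 ≅ Z.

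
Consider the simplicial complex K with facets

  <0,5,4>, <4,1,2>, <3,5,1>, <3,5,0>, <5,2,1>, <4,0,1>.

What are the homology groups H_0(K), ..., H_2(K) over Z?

H_0 ≅ Z,  H_1 ≅ Z,  H_2 = 0.

We work with the vertex ordering 0 < 1 < 2 < 3 < 4 < 5. The simplices of K, each written with vertices in increasing order, are:

  0-simplices (6): [0], [1], [2], [3], [4], [5]
  1-simplices (12): [0,1], [0,3], [0,4], [0,5], [1,2], [1,3], [1,4], [1,5], [2,4], [2,5], [3,5], [4,5]
  2-simplices (6): [0,1,4], [0,3,5], [0,4,5], [1,2,4], [1,2,5], [1,3,5]

giving chain groups C_0 ≅ Z^6, C_1 ≅ Z^12, C_2 ≅ Z^6.

∂_1: C_1 → C_0 maps an edge to its endpoints' difference, ∂[p,q] = q − p.
The resulting 6×12 matrix has rank 5, and its Smith normal form has invariant factors (1,1,1,1,1).

The boundary map ∂_2: C_2 → C_1 sends each 2-simplex [p,q,r] to [q,r] − [p,r] + [p,q]. For instance
  ∂[0,3,5] = [3,5] − [0,5] + [0,3],
  ∂[1,2,4] = [2,4] − [1,4] + [1,2].
The 12×6 boundary matrix has rank 6 and Smith normal form diag(1,1,1,1,1,1).

From H_k ≅ ker(∂_k) / im(∂_{k+1}) we obtain:

  H_0: rank C_0 − rank ∂_1 = 6 − 5 = 1, and the invariant factors of ∂_1 are all 1, so H_0 ≅ Z.
  H_1: rank ker ∂_1 − rank ∂_2 = (12 − 5) − 6 = 1, and the invariant factors of ∂_2 are all 1, so H_1 ≅ Z.
  H_2: rank ker ∂_2 − rank ∂_3 = (6 − 6) − 0 = 0, and there is no ∂_3, so H_2 ≅ 0.

(K is a triangulation of the cylinder S^1 x I.)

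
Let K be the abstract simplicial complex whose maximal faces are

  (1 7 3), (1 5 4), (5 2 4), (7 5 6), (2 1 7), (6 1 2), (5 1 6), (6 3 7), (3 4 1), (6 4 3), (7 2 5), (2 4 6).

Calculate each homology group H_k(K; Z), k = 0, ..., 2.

K has 7 vertices, 18 edges, 12 triangles.
rank ∂_0 = 0, rank ∂_1 = 6 ⇒ b_0 = 7 − 0 − 6 = 1; all invariant factors of ∂_1 are 1 so no torsion. So H_0 ≅ Z.
rank ∂_1 = 6, rank ∂_2 = 12 ⇒ b_1 = 18 − 6 − 12 = 0; ∂_2 has invariant factor(s) [2] giving torsion. So H_1 ≅ Z/2.
rank ∂_2 = 12, rank ∂_3 = 0 ⇒ b_2 = 12 − 12 − 0 = 0. So H_2 ≅ 0.

H_0 ≅ Z,  H_1 ≅ Z/2,  H_2 = 0.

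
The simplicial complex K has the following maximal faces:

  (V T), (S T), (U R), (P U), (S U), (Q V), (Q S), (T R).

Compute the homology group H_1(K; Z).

H_1 = Z^2.

Take the total order P < Q < R < S < T < U < V on the vertex set. Then K (dimension 1) consists of the simplices:

  0-simplices (7): P, Q, R, S, T, U, V
  1-simplices (8): PU, QS, QV, RT, RU, ST, SU, TV

Hence C_0 ≅ Z^7, C_1 ≅ Z^8.

The boundary map ∂_1: C_1 → C_0 sends each edge [p,q] (with p < q) to q − p. For instance
  ∂SU = U − S.
The 7×8 boundary matrix has rank 6 and Smith normal form diag(1,1,1,1,1,1).

Reading off H_k = ker ∂_k / im ∂_{k+1}:

  H_1: rank ker ∂_1 − rank ∂_2 = (8 − 6) − 0 = 2, and there is no ∂_2, so H_1 = Z^2.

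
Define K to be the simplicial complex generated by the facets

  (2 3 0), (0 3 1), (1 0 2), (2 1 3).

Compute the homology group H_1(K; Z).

Fix the vertex order 0 < 1 < 2 < 3 and write every simplex with vertices in increasing order. Then dim K = 2 and the simplices of K are:

  0-simplices (4): [0], [1], [2], [3]
  1-simplices (6): [0,1], [0,2], [0,3], [1,2], [1,3], [2,3]
  2-simplices (4): [0,1,2], [0,1,3], [0,2,3], [1,2,3]

giving chain groups C_0 ≅ Z^4, C_1 ≅ Z^6, C_2 ≅ Z^4.

The boundary map ∂_1: C_1 → C_0 maps an edge to its endpoints' difference, ∂[p,q] = q − p.
This gives a 4×6 integer matrix of rank 3; reducing to Smith normal form yields diagonal entries (1,1,1).

The boundary map ∂_2: C_2 → C_1 maps a triangle to the signed sum of its edges. For instance
  ∂[0,2,3] = [2,3] − [0,3] + [0,2],
  ∂[0,1,2] = [1,2] − [0,2] + [0,1].
The 6×4 boundary matrix has rank 3 and Smith normal form diag(1,1,1).

Now H_k = ker ∂_k / im ∂_{k+1}, so:

  H_1: rank ker ∂_1 − rank ∂_2 = (6 − 3) − 3 = 0, and the invariant factors of ∂_2 are all 1, so H_1 ≅ 0.

H_1 ≅ 0.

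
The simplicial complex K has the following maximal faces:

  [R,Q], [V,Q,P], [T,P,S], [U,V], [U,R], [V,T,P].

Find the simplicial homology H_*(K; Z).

H_0 ≅ Z,  H_1 ≅ Z,  H_2 = 0.

Take the total order P < Q < R < S < T < U < V on the vertex set. Then K (dimension 2) consists of the simplices:

  0-simplices (7): P, Q, R, S, T, U, V
  1-simplices (10): PQ, PS, PT, PV, QR, QV, RU, ST, TV, UV
  2-simplices (3): PQV, PST, PTV

Hence C_0 ≅ Z^7, C_1 ≅ Z^10, C_2 ≅ Z^3.

Boundary ∂_1: C_1 → C_0 is given by ∂[p,q] = [q] − [p].
The resulting 7×10 matrix has rank 6, and its Smith normal form has invariant factors (1,1,1,1,1,1).

∂_2: C_2 → C_1 maps a triangle to the signed sum of its edges. For instance
  ∂PST = ST − PT + PS,
  ∂PQV = QV − PV + PQ.
The 10×3 boundary matrix has rank 3 and Smith normal form diag(1,1,1).

From H_k ≅ ker(∂_k) / im(∂_{k+1}) we obtain:

  H_0: rank C_0 − rank ∂_1 = 7 − 6 = 1, and the invariant factors of ∂_1 are all 1, so H_0 ≅ Z.
  H_1: rank ker ∂_1 − rank ∂_2 = (10 − 6) − 3 = 1, and the invariant factors of ∂_2 are all 1, so H_1 ≅ Z.
  H_2: rank ker ∂_2 − rank ∂_3 = (3 − 3) − 0 = 0, and there is no ∂_3, so H_2 ≅ 0.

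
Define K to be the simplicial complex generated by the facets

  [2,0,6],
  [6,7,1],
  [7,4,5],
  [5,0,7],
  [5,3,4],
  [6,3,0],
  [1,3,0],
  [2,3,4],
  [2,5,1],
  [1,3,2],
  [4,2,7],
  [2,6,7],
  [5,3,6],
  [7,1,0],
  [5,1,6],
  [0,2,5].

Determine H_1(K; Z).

H_1 = Z^2.

K has 8 vertices, 24 edges, 16 triangles.
rank ∂_1 = 7, rank ∂_2 = 15 ⇒ b_1 = 24 − 7 − 15 = 2; all invariant factors of ∂_2 are 1 so no torsion. So H_1 ≅ Z^2.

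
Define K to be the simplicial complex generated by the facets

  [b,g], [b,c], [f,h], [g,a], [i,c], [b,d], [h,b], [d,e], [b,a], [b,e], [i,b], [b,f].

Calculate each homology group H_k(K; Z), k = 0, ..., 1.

Take the total order a < b < c < d < e < f < g < h < i on the vertex set. Then K (dimension 1) consists of the simplices:

  0-simplices (9): a, b, c, d, e, f, g, h, i
  1-simplices (12): ab, ag, bc, bd, be, bf, bg, bh, bi, ci, de, fh

Hence C_0 ≅ Z^9, C_1 ≅ Z^12.

∂_1: C_1 → C_0 sends each edge [p,q] (with p < q) to q − p. For instance
  ∂bh = h − b.
The resulting 9×12 matrix has rank 8, and its Smith normal form has invariant factors (1,1,1,1,1,1,1,1).

Computing H_k = (kernel of ∂_k) / (image of ∂_{k+1}):

  H_0: rank C_0 − rank ∂_1 = 9 − 8 = 1, and the invariant factors of ∂_1 are all 1, so H_0 = Z.
  H_1: rank ker ∂_1 − rank ∂_2 = (12 − 8) − 0 = 4, and there is no ∂_2, so H_1 = Z^4.

(K is a triangulation of a wedge of 4 circles.)

H_0 ≅ Z,  H_1 ≅ Z^4.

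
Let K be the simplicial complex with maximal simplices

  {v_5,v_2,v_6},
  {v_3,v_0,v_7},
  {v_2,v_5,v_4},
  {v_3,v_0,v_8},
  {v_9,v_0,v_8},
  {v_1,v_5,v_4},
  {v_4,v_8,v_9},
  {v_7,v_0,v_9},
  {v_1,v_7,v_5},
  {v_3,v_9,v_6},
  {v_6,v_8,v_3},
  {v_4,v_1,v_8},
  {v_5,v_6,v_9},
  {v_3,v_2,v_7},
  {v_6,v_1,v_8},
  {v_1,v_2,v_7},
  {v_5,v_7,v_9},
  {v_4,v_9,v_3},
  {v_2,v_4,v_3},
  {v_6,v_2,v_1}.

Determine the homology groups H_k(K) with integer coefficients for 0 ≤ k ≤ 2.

H_0 = Z,  H_1 = Z ⊕ Z_2,  H_2 = 0.

Fix the vertex order v_0 < v_1 < v_2 < v_3 < v_4 < v_5 < v_6 < v_7 < v_8 < v_9 and write every simplex with vertices in increasing order. Then dim K = 2 and the simplices of K are:

  0-simplices (10): [v_0], [v_1], [v_2], [v_3], [v_4], [v_5], [v_6], [v_7], [v_8], [v_9]
  1-simplices (30): (30 of them)
  2-simplices (20): (20 of them)

Hence C_0 ≅ Z^10, C_1 ≅ Z^30, C_2 ≅ Z^20.

∂_1: C_1 → C_0 maps an edge to its endpoints' difference, ∂[p,q] = q − p. For instance
  ∂[v_5,v_6] = [v_6] − [v_5].
As a 10×30 matrix over Z this has rank 9, with invariant factors (1,1,1,1,1,1,1,1,1).

∂_2: C_2 → C_1 acts by ∂[p,q,r] = [q,r] − [p,r] + [p,q]. For instance
  ∂[v_2,v_3,v_7] = [v_3,v_7] − [v_2,v_7] + [v_2,v_3],
  ∂[v_2,v_4,v_5] = [v_4,v_5] − [v_2,v_5] + [v_2,v_4].
The 30×20 boundary matrix has rank 20 and Smith normal form diag(1,1,1,1,1,1,1,1,1,1,1,1,1,1,1,1,1,1,1,2).

Now H_k = ker ∂_k / im ∂_{k+1}, so:

  H_0: rank C_0 − rank ∂_1 = 10 − 9 = 1, and the invariant factors of ∂_1 are all 1, so H_0 ≅ Z.
  H_1: rank ker ∂_1 − rank ∂_2 = (30 − 9) − 20 = 1, and ∂_2 has invariant factor 2 > 1, so H_1 ≅ Z ⊕ Z_2.
  H_2: rank ker ∂_2 − rank ∂_3 = (20 − 20) − 0 = 0, and there is no ∂_3, so H_2 ≅ 0.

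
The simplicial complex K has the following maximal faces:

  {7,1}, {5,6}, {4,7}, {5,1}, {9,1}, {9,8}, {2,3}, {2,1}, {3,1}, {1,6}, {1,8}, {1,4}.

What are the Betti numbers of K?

We work with the vertex ordering 1 < 2 < 3 < 4 < 5 < 6 < 7 < 8 < 9. The simplices of K, each written with vertices in increasing order, are:

  0-simplices (9): [1], [2], [3], [4], [5], [6], [7], [8], [9]
  1-simplices (12): [1,2], [1,3], [1,4], [1,5], [1,6], [1,7], [1,8], [1,9], [2,3], [4,7], [5,6], [8,9]

Hence C_0 ≅ Z^9, C_1 ≅ Z^12.

∂_1: C_1 → C_0 is given by ∂[p,q] = [q] − [p]. For instance
  ∂[1,3] = [3] − [1].
As a 9×12 matrix over Z this has rank 8, with invariant factors (1,1,1,1,1,1,1,1).

Now H_k = ker ∂_k / im ∂_{k+1}, so:

  H_0: rank C_0 − rank ∂_1 = 9 − 8 = 1, and the invariant factors of ∂_1 are all 1, so H_0 = Z.
  H_1: rank ker ∂_1 − rank ∂_2 = (12 − 8) − 0 = 4, and there is no ∂_2, so H_1 = Z^4.

As a check, the Euler characteristic is 9 − 12 = -3, which agrees with 1 − 4 = -3.
(K is a triangulation of a wedge of 4 circles.)

Hence the Betti numbers are b_0 = 1, b_1 = 4.

b_0 = 1, b_1 = 4.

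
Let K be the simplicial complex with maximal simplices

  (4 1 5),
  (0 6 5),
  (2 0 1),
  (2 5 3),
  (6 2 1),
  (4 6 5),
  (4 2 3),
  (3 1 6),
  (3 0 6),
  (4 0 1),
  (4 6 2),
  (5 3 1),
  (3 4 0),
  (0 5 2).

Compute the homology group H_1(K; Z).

H_1 ≅ Z^2.

Order the vertices as 0 < 1 < 2 < 3 < 4 < 5 < 6. Listing each simplex with vertices in this order, K has dimension 2 with simplices:

  0-simplices (7): [0], [1], [2], [3], [4], [5], [6]
  1-simplices (21): [0,1], [0,2], [0,3], [0,4], [0,5], [0,6], [1,2], [1,3], [1,4], [1,5], [1,6], [2,3], [2,4], [2,5], [2,6], [3,4], [3,5], [3,6], [4,5], [4,6], [5,6]
  2-simplices (14): [0,1,2], [0,1,4], [0,2,5], [0,3,4], [0,3,6], [0,5,6], [1,2,6], [1,3,5], [1,3,6], [1,4,5], [2,3,4], [2,3,5], [2,4,6], [4,5,6]

giving chain groups C_0 ≅ Z^7, C_1 ≅ Z^21, C_2 ≅ Z^14.

∂_1: C_1 → C_0 maps an edge to its endpoints' difference, ∂[p,q] = q − p.
As a 7×21 matrix over Z this has rank 6, with invariant factors (1,1,1,1,1,1).

∂_2: C_2 → C_1 sends each 2-simplex [p,q,r] to [q,r] − [p,r] + [p,q]. For instance
  ∂[2,4,6] = [4,6] − [2,6] + [2,4],
  ∂[1,3,5] = [3,5] − [1,5] + [1,3].
This gives a 21×14 integer matrix of rank 13; reducing to Smith normal form yields diagonal entries (1,1,1,1,1,1,1,1,1,1,1,1,1).

Reading off H_k = ker ∂_k / im ∂_{k+1}:

  H_1: rank ker ∂_1 − rank ∂_2 = (21 − 6) − 13 = 2, and the invariant factors of ∂_2 are all 1, so H_1 ≅ Z^2.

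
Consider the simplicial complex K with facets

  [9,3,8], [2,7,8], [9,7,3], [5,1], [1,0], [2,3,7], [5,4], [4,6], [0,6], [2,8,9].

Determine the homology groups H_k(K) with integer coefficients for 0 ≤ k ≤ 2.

H_0 ≅ Z^2,  H_1 ≅ Z^2,  H_2 = 0.

Fix the vertex order 0 < 1 < 2 < 3 < 4 < 5 < 6 < 7 < 8 < 9 and write every simplex with vertices in increasing order. Then dim K = 2 and the simplices of K are:

  0-simplices (10): [0], [1], [2], [3], [4], [5], [6], [7], [8], [9]
  1-simplices (15): [0,1], [0,6], [1,5], [2,3], [2,7], [2,8], [2,9], [3,7], [3,8], [3,9], [4,5], [4,6], [7,8], [7,9], [8,9]
  2-simplices (5): [2,3,7], [2,7,8], [2,8,9], [3,7,9], [3,8,9]

Hence C_0 ≅ Z^10, C_1 ≅ Z^15, C_2 ≅ Z^5.

The boundary map ∂_1: C_1 → C_0 maps an edge to its endpoints' difference, ∂[p,q] = q − p. For instance
  ∂[2,3] = [3] − [2].
The 10×15 boundary matrix has rank 8 and Smith normal form diag(1,1,1,1,1,1,1,1).

Boundary ∂_2: C_2 → C_1 acts by ∂[p,q,r] = [q,r] − [p,r] + [p,q]. For instance
  ∂[2,8,9] = [8,9] − [2,9] + [2,8],
  ∂[2,7,8] = [7,8] − [2,8] + [2,7].
As a 15×5 matrix over Z this has rank 5, with invariant factors (1,1,1,1,1).

Computing H_k = (kernel of ∂_k) / (image of ∂_{k+1}):

  H_0: rank C_0 − rank ∂_1 = 10 − 8 = 2, and the invariant factors of ∂_1 are all 1, so H_0 = Z^2.
  H_1: rank ker ∂_1 − rank ∂_2 = (15 − 8) − 5 = 2, and the invariant factors of ∂_2 are all 1, so H_1 = Z^2.
  H_2: rank ker ∂_2 − rank ∂_3 = (5 − 5) − 0 = 0, and there is no ∂_3, so H_2 = 0.

(K is a triangulation of the disjoint union of the circle S^1 and the Möbius band.)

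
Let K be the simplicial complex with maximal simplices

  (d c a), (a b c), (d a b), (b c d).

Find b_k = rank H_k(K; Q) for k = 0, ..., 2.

We work with the vertex ordering a < b < c < d. The simplices of K, each written with vertices in increasing order, are:

  0-simplices (4): a, b, c, d
  1-simplices (6): ab, ac, ad, bc, bd, cd
  2-simplices (4): abc, abd, acd, bcd

Hence C_0 ≅ Z^4, C_1 ≅ Z^6, C_2 ≅ Z^4.

∂_1: C_1 → C_0 is given by ∂[p,q] = [q] − [p]. For instance
  ∂ac = c − a.
As a 4×6 matrix over Z this has rank 3, with invariant factors (1,1,1).

∂_2: C_2 → C_1 maps a triangle to the signed sum of its edges. For instance
  ∂bcd = cd − bd + bc,
  ∂abc = bc − ac + ab.
The 6×4 boundary matrix has rank 3 and Smith normal form diag(1,1,1).

Reading off H_k = ker ∂_k / im ∂_{k+1}:

  H_0: rank C_0 − rank ∂_1 = 4 − 3 = 1, and the invariant factors of ∂_1 are all 1, so H_0 ≅ Z.
  H_1: rank ker ∂_1 − rank ∂_2 = (6 − 3) − 3 = 0, and the invariant factors of ∂_2 are all 1, so H_1 ≅ 0.
  H_2: rank ker ∂_2 − rank ∂_3 = (4 − 3) − 0 = 1, and there is no ∂_3, so H_2 ≅ Z.

Hence the Betti numbers are b_0 = 1, b_1 = 0, b_2 = 1.

b_0 = 1, b_1 = 0, b_2 = 1.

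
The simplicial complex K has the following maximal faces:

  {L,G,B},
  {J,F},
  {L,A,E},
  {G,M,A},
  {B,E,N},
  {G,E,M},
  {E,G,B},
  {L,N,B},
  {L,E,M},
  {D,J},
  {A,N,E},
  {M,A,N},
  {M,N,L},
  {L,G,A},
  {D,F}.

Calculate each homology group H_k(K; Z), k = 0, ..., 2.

H_0 ≅ Z^2,  H_1 ≅ Z ⊕ Z/2,  H_2 = 0.

Fix the vertex order A < B < D < E < F < G < J < L < M < N and write every simplex with vertices in increasing order. Then dim K = 2 and the simplices of K are:

  0-simplices (10): A, B, D, E, F, G, J, L, M, N
  1-simplices (21): AE, AG, AL, AM, AN, BE, BG, BL, BN, DF, DJ, EG, EL, EM, EN, FJ, GL, GM, LM, LN, MN
  2-simplices (12): AEL, AEN, AGL, AGM, AMN, BEG, BEN, BGL, BLN, EGM, ELM, LMN

giving chain groups C_0 ≅ Z^10, C_1 ≅ Z^21, C_2 ≅ Z^12.

The boundary map ∂_1: C_1 → C_0 is given by ∂[p,q] = [q] − [p]. For instance
  ∂EM = M − E.
The 10×21 boundary matrix has rank 8 and Smith normal form diag(1,1,1,1,1,1,1,1).

Boundary ∂_2: C_2 → C_1 maps a triangle to the signed sum of its edges. For instance
  ∂BLN = LN − BN + BL,
  ∂AGM = GM − AM + AG.
As a 21×12 matrix over Z this has rank 12, with invariant factors (1,1,1,1,1,1,1,1,1,1,1,2).

Reading off H_k = ker ∂_k / im ∂_{k+1}:

  H_0: rank C_0 − rank ∂_1 = 10 − 8 = 2, and the invariant factors of ∂_1 are all 1, so H_0 = Z^2.
  H_1: rank ker ∂_1 − rank ∂_2 = (21 − 8) − 12 = 1, and ∂_2 has invariant factor 2 > 1, so H_1 = Z ⊕ Z/2.
  H_2: rank ker ∂_2 − rank ∂_3 = (12 − 12) − 0 = 0, and there is no ∂_3, so H_2 = 0.

(K is a triangulation of the disjoint union of the real projective plane RP^2 and the circle S^1.)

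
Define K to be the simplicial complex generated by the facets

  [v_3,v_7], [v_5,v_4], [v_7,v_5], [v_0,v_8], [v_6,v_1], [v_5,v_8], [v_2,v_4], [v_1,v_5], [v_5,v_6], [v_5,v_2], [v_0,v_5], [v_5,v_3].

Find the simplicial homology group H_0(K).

H_0 ≅ Z.

Order the vertices as v_0 < v_1 < v_2 < v_3 < v_4 < v_5 < v_6 < v_7 < v_8. Listing each simplex with vertices in this order, K has dimension 1 with simplices:

  0-simplices (9): [v_0], [v_1], [v_2], [v_3], [v_4], [v_5], [v_6], [v_7], [v_8]
  1-simplices (12): [v_0,v_5], [v_0,v_8], [v_1,v_5], [v_1,v_6], [v_2,v_4], [v_2,v_5], [v_3,v_5], [v_3,v_7], [v_4,v_5], [v_5,v_6], [v_5,v_7], [v_5,v_8]

so the chain groups are C_0 ≅ Z^9, C_1 ≅ Z^12.

∂_1: C_1 → C_0 sends each edge [p,q] (with p < q) to q − p. For instance
  ∂[v_3,v_7] = [v_7] − [v_3].
This gives a 9×12 integer matrix of rank 8; reducing to Smith normal form yields diagonal entries (1,1,1,1,1,1,1,1).

Reading off H_k = ker ∂_k / im ∂_{k+1}:

  H_0: rank C_0 − rank ∂_1 = 9 − 8 = 1, and the invariant factors of ∂_1 are all 1, so H_0 ≅ Z.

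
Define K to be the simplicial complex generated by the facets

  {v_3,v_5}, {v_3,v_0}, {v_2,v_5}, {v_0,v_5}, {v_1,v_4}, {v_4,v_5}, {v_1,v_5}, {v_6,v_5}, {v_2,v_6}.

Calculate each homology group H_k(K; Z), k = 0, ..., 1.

H_0 = Z,  H_1 = Z^3.

Fix the vertex order v_0 < v_1 < v_2 < v_3 < v_4 < v_5 < v_6 and write every simplex with vertices in increasing order. Then dim K = 1 and the simplices of K are:

  0-simplices (7): [v_0], [v_1], [v_2], [v_3], [v_4], [v_5], [v_6]
  1-simplices (9): [v_0,v_3], [v_0,v_5], [v_1,v_4], [v_1,v_5], [v_2,v_5], [v_2,v_6], [v_3,v_5], [v_4,v_5], [v_5,v_6]

Hence C_0 ≅ Z^7, C_1 ≅ Z^9.

∂_1: C_1 → C_0 maps an edge to its endpoints' difference, ∂[p,q] = q − p. For instance
  ∂[v_1,v_4] = [v_4] − [v_1].
The resulting 7×9 matrix has rank 6, and its Smith normal form has invariant factors (1,1,1,1,1,1).

Computing H_k = (kernel of ∂_k) / (image of ∂_{k+1}):

  H_0: rank C_0 − rank ∂_1 = 7 − 6 = 1, and the invariant factors of ∂_1 are all 1, so H_0 ≅ Z.
  H_1: rank ker ∂_1 − rank ∂_2 = (9 − 6) − 0 = 3, and there is no ∂_2, so H_1 ≅ Z^3.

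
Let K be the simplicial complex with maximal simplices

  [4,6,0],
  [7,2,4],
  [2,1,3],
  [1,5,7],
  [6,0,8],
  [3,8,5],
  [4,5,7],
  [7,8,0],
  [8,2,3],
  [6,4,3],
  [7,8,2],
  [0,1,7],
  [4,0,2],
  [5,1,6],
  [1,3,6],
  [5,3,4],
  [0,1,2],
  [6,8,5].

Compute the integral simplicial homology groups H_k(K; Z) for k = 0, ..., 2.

K has 9 vertices, 27 edges, 18 triangles.
rank ∂_0 = 0, rank ∂_1 = 8 ⇒ b_0 = 9 − 0 − 8 = 1; all invariant factors of ∂_1 are 1 so no torsion. So H_0 = Z.
rank ∂_1 = 8, rank ∂_2 = 18 ⇒ b_1 = 27 − 8 − 18 = 1; ∂_2 has invariant factor(s) [2] giving torsion. So H_1 = Z ⊕ Z/2.
rank ∂_2 = 18, rank ∂_3 = 0 ⇒ b_2 = 18 − 18 − 0 = 0. So H_2 = 0.

H_0 = Z,  H_1 = Z ⊕ Z/2,  H_2 = 0.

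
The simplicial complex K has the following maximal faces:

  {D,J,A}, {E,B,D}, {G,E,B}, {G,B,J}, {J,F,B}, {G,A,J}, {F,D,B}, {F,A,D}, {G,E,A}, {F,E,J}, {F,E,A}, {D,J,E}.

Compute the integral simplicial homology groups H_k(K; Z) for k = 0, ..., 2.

Order the vertices as A < B < D < E < F < G < J. Listing each simplex with vertices in this order, K has dimension 2 with simplices:

  0-simplices (7): A, B, D, E, F, G, J
  1-simplices (18): AD, AE, AF, AG, AJ, BD, BE, BF, BG, BJ, DE, DF, DJ, EF, EG, EJ, FJ, GJ
  2-simplices (12): ADF, ADJ, AEF, AEG, AGJ, BDE, BDF, BEG, BFJ, BGJ, DEJ, EFJ

giving chain groups C_0 ≅ Z^7, C_1 ≅ Z^18, C_2 ≅ Z^12.

The boundary map ∂_1: C_1 → C_0 maps an edge to its endpoints' difference, ∂[p,q] = q − p. For instance
  ∂BD = D − B.
The resulting 7×18 matrix has rank 6, and its Smith normal form has invariant factors (1,1,1,1,1,1).

Boundary ∂_2: C_2 → C_1 acts by ∂[p,q,r] = [q,r] − [p,r] + [p,q]. For instance
  ∂EFJ = FJ − EJ + EF,
  ∂BGJ = GJ − BJ + BG.
The 18×12 boundary matrix has rank 12 and Smith normal form diag(1,1,1,1,1,1,1,1,1,1,1,2).

Now H_k = ker ∂_k / im ∂_{k+1}, so:

  H_0: rank C_0 − rank ∂_1 = 7 − 6 = 1, and the invariant factors of ∂_1 are all 1, so H_0 ≅ Z.
  H_1: rank ker ∂_1 − rank ∂_2 = (18 − 6) − 12 = 0, and ∂_2 has invariant factor 2 > 1, so H_1 ≅ Z/2.
  H_2: rank ker ∂_2 − rank ∂_3 = (12 − 12) − 0 = 0, and there is no ∂_3, so H_2 ≅ 0.

As a check, the Euler characteristic is 7 − 18 + 12 = 1, which agrees with 1 − 0 + 0 = 1.

H_0 ≅ Z,  H_1 ≅ Z/2,  H_2 = 0.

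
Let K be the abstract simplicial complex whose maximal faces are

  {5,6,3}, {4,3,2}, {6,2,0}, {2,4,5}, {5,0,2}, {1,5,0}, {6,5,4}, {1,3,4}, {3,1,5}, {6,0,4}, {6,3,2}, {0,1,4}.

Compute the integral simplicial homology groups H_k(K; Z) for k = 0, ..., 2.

H_0 = Z,  H_1 = Z/2,  H_2 = 0.

We work with the vertex ordering 0 < 1 < 2 < 3 < 4 < 5 < 6. The simplices of K, each written with vertices in increasing order, are:

  0-simplices (7): [0], [1], [2], [3], [4], [5], [6]
  1-simplices (18): [0,1], [0,2], [0,4], [0,5], [0,6], [1,3], [1,4], [1,5], [2,3], [2,4], [2,5], [2,6], [3,4], [3,5], [3,6], [4,5], [4,6], [5,6]
  2-simplices (12): [0,1,4], [0,1,5], [0,2,5], [0,2,6], [0,4,6], [1,3,4], [1,3,5], [2,3,4], [2,3,6], [2,4,5], [3,5,6], [4,5,6]

giving chain groups C_0 ≅ Z^7, C_1 ≅ Z^18, C_2 ≅ Z^12.

The boundary map ∂_1: C_1 → C_0 is given by ∂[p,q] = [q] − [p]. For instance
  ∂[0,6] = [6] − [0].
As a 7×18 matrix over Z this has rank 6, with invariant factors (1,1,1,1,1,1).

The boundary map ∂_2: C_2 → C_1 sends each 2-simplex [p,q,r] to [q,r] − [p,r] + [p,q]. For instance
  ∂[0,1,4] = [1,4] − [0,4] + [0,1],
  ∂[2,3,6] = [3,6] − [2,6] + [2,3].
This gives a 18×12 integer matrix of rank 12; reducing to Smith normal form yields diagonal entries (1,1,1,1,1,1,1,1,1,1,1,2).

Reading off H_k = ker ∂_k / im ∂_{k+1}:

  H_0: rank C_0 − rank ∂_1 = 7 − 6 = 1, and the invariant factors of ∂_1 are all 1, so H_0 ≅ Z.
  H_1: rank ker ∂_1 − rank ∂_2 = (18 − 6) − 12 = 0, and ∂_2 has invariant factor 2 > 1, so H_1 ≅ Z/2.
  H_2: rank ker ∂_2 − rank ∂_3 = (12 − 12) − 0 = 0, and there is no ∂_3, so H_2 ≅ 0.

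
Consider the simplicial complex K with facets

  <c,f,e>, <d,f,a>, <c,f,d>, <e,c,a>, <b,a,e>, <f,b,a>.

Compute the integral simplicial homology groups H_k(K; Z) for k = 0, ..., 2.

H_0 ≅ Z,  H_1 ≅ Z,  H_2 = 0.

Order the vertices as a < b < c < d < e < f. Listing each simplex with vertices in this order, K has dimension 2 with simplices:

  0-simplices (6): a, b, c, d, e, f
  1-simplices (12): ab, ac, ad, ae, af, be, bf, cd, ce, cf, df, ef
  2-simplices (6): abe, abf, ace, adf, cdf, cef

giving chain groups C_0 ≅ Z^6, C_1 ≅ Z^12, C_2 ≅ Z^6.

The boundary map ∂_1: C_1 → C_0 maps an edge to its endpoints' difference, ∂[p,q] = q − p. For instance
  ∂ef = f − e.
The 6×12 boundary matrix has rank 5 and Smith normal form diag(1,1,1,1,1).

Boundary ∂_2: C_2 → C_1 maps a triangle to the signed sum of its edges. For instance
  ∂adf = df − af + ad,
  ∂abe = be − ae + ab.
The resulting 12×6 matrix has rank 6, and its Smith normal form has invariant factors (1,1,1,1,1,1).

Reading off H_k = ker ∂_k / im ∂_{k+1}:

  H_0: rank C_0 − rank ∂_1 = 6 − 5 = 1, and the invariant factors of ∂_1 are all 1, so H_0 = Z.
  H_1: rank ker ∂_1 − rank ∂_2 = (12 − 5) − 6 = 1, and the invariant factors of ∂_2 are all 1, so H_1 = Z.
  H_2: rank ker ∂_2 − rank ∂_3 = (6 − 6) − 0 = 0, and there is no ∂_3, so H_2 = 0.

As a check, the Euler characteristic is 6 − 12 + 6 = 0, which agrees with 1 − 1 + 0 = 0.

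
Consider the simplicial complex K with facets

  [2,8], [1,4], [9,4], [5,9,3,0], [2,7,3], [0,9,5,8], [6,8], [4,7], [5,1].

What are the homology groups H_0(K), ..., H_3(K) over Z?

H_0 = Z,  H_1 = Z^3,  H_2 = 0,  H_3 = 0.

K has 10 vertices, 18 edges, 8 triangles, 2 3-simplices.
rank ∂_0 = 0, rank ∂_1 = 9 ⇒ b_0 = 10 − 0 − 9 = 1; all invariant factors of ∂_1 are 1 so no torsion. So H_0 ≅ Z.
rank ∂_1 = 9, rank ∂_2 = 6 ⇒ b_1 = 18 − 9 − 6 = 3; all invariant factors of ∂_2 are 1 so no torsion. So H_1 ≅ Z^3.
rank ∂_2 = 6, rank ∂_3 = 2 ⇒ b_2 = 8 − 6 − 2 = 0; all invariant factors of ∂_3 are 1 so no torsion. So H_2 ≅ 0.
rank ∂_3 = 2, rank ∂_4 = 0 ⇒ b_3 = 2 − 2 − 0 = 0. So H_3 ≅ 0.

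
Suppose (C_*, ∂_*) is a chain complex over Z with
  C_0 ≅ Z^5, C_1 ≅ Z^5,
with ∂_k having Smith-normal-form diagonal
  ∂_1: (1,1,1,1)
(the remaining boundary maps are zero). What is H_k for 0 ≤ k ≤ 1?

H_0: b_0 = 5 − 0 − 4 = 1; torsion from ∂_1 factors > 1: none. So H_0 ≅ Z.
H_1: b_1 = 5 − 4 − 0 = 1; torsion from ∂_2 factors > 1: none. So H_1 ≅ Z.

H_0 ≅ Z,  H_1 ≅ Z.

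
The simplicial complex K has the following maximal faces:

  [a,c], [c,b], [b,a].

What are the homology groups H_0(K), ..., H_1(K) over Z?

We work with the vertex ordering a < b < c. The simplices of K, each written with vertices in increasing order, are:

  0-simplices (3): a, b, c
  1-simplices (3): ab, ac, bc

so the chain groups are C_0 ≅ Z^3, C_1 ≅ Z^3.

Boundary ∂_1: C_1 → C_0 maps an edge to its endpoints' difference, ∂[p,q] = q − p. For instance
  ∂bc = c − b.
This gives a 3×3 integer matrix of rank 2; reducing to Smith normal form yields diagonal entries (1,1).

From H_k ≅ ker(∂_k) / im(∂_{k+1}) we obtain:

  H_0: rank C_0 − rank ∂_1 = 3 − 2 = 1, and the invariant factors of ∂_1 are all 1, so H_0 ≅ Z.
  H_1: rank ker ∂_1 − rank ∂_2 = (3 − 2) − 0 = 1, and there is no ∂_2, so H_1 ≅ Z.

H_0 ≅ Z,  H_1 ≅ Z.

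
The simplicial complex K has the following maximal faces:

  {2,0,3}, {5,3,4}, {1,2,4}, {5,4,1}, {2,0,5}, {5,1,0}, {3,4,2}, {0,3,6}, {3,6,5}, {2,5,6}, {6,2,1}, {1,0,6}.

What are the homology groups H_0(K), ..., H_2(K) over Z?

Take the total order 0 < 1 < 2 < 3 < 4 < 5 < 6 on the vertex set. Then K (dimension 2) consists of the simplices:

  0-simplices (7): [0], [1], [2], [3], [4], [5], [6]
  1-simplices (18): [0,1], [0,2], [0,3], [0,5], [0,6], [1,2], [1,4], [1,5], [1,6], [2,3], [2,4], [2,5], [2,6], [3,4], [3,5], [3,6], [4,5], [5,6]
  2-simplices (12): [0,1,5], [0,1,6], [0,2,3], [0,2,5], [0,3,6], [1,2,4], [1,2,6], [1,4,5], [2,3,4], [2,5,6], [3,4,5], [3,5,6]

Hence C_0 ≅ Z^7, C_1 ≅ Z^18, C_2 ≅ Z^12.

The boundary map ∂_1: C_1 → C_0 is given by ∂[p,q] = [q] − [p].
This gives a 7×18 integer matrix of rank 6; reducing to Smith normal form yields diagonal entries (1,1,1,1,1,1).

Boundary ∂_2: C_2 → C_1 sends each 2-simplex [p,q,r] to [q,r] − [p,r] + [p,q]. For instance
  ∂[0,2,5] = [2,5] − [0,5] + [0,2],
  ∂[1,2,4] = [2,4] − [1,4] + [1,2].
As a 18×12 matrix over Z this has rank 12, with invariant factors (1,1,1,1,1,1,1,1,1,1,1,2).

Computing H_k = (kernel of ∂_k) / (image of ∂_{k+1}):

  H_0: rank C_0 − rank ∂_1 = 7 − 6 = 1, and the invariant factors of ∂_1 are all 1, so H_0 ≅ Z.
  H_1: rank ker ∂_1 − rank ∂_2 = (18 − 6) − 12 = 0, and ∂_2 has invariant factor 2 > 1, so H_1 ≅ Z/2.
  H_2: rank ker ∂_2 − rank ∂_3 = (12 − 12) − 0 = 0, and there is no ∂_3, so H_2 ≅ 0.

As a check, the Euler characteristic is 7 − 18 + 12 = 1, which agrees with 1 − 0 + 0 = 1.

H_0 ≅ Z,  H_1 ≅ Z/2,  H_2 = 0.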